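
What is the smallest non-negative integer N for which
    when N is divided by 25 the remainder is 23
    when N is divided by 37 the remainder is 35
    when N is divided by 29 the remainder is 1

25898

Combine the congruences pairwise.
From N ≡ 23 (mod 25) write N = 23 + 25t. Substituting into N ≡ 35 (mod 37) gives 25t ≡ 12 (mod 37), and since 25⁻¹ ≡ 3 (mod 37), t ≡ 36. Hence N ≡ 23 + 25·36 = 923 (mod 925).
From N ≡ 923 (mod 925) write N = 923 + 925t. Substituting into N ≡ 1 (mod 29) gives 925t ≡ 6 (mod 29), and since 26⁻¹ ≡ 19 (mod 29), t ≡ 27. Hence N ≡ 923 + 925·27 = 25898 (mod 26825).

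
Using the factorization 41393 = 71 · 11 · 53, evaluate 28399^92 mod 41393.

Mod 71: 28399 ≡ 70; by Fermat, exponent reduces to 92 mod 70 = 22; 70^22 ≡ 1 (mod 71).
Mod 11: 28399 ≡ 8; by Fermat, exponent reduces to 92 mod 10 = 2; 8^2 ≡ 9 (mod 11).
Mod 53: 28399 ≡ 44; by Fermat, exponent reduces to 92 mod 52 = 40; 44^40 ≡ 44 (mod 53).
Combine by CRT: x ≡ 1 (mod 71), x ≡ 9 (mod 11), x ≡ 44 (mod 53) ⇒ x ≡ 12923 (mod 41393).

12923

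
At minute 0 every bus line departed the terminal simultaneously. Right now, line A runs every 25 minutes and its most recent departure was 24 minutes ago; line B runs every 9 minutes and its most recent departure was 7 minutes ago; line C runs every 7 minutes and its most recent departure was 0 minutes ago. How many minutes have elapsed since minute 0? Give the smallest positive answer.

From t ≡ 24 (mod 25) write t = 24 + 25s. Substituting into t ≡ 7 (mod 9) gives 25s ≡ 1 (mod 9), and since 7⁻¹ ≡ 4 (mod 9), s ≡ 4. Hence t ≡ 24 + 25·4 = 124 (mod 225).
From t ≡ 124 (mod 225) write t = 124 + 225s. Substituting into t ≡ 0 (mod 7) gives 225s ≡ 2 (mod 7), and since 1⁻¹ ≡ 1 (mod 7), s ≡ 2. Hence t ≡ 124 + 225·2 = 574 (mod 1575).

574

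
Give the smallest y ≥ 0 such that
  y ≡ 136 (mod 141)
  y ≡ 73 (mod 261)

11557

gcd(141, 261) = 3 and 3 | (73 − 136), so the pair is consistent; merging gives y ≡ 11557 (mod 12267), where 12267 = lcm(141, 261).
The solution is unique modulo lcm(141, 261) = 12267.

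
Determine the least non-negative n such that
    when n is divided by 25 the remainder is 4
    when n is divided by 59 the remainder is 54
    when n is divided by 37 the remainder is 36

16279

The moduli are pairwise coprime; M = 25·59·37 = 54575.
M/25 = 2183; 2183 ≡ 8 (mod 25); 8·22 ≡ 1, so inverse 22.
M/59 = 925; 925 ≡ 40 (mod 59); 40·31 ≡ 1, so inverse 31.
M/37 = 1475; 1475 ≡ 32 (mod 37); 32·22 ≡ 1, so inverse 22.
n ≡ 4·2183·22 + 54·925·31 + 36·1475·22 = 2908754.
2908754 mod 54575 = 16279.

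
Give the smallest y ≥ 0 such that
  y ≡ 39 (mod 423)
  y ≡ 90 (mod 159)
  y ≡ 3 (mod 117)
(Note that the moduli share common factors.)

90561

gcd(423, 159) = 3 and 3 | (90 − 39), so the pair is consistent; merging gives y ≡ 885 (mod 22419), where 22419 = lcm(423, 159).
gcd(22419, 117) = 9 and 9 | (3 − 885), so the pair is consistent; merging gives y ≡ 90561 (mod 291447), where 291447 = lcm(22419, 117).
The solution is unique modulo lcm(423, 159, 117) = 291447.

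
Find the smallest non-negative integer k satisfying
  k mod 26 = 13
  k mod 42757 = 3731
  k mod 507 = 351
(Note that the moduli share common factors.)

gcd(26, 42757) = 13 and 13 | (3731 − 13), so the pair is consistent; merging gives k ≡ 3731 (mod 85514), where 85514 = lcm(26, 42757).
gcd(85514, 507) = 169 and 169 | (351 − 3731), so the pair is consistent; merging gives k ≡ 174759 (mod 256542), where 256542 = lcm(85514, 507).
The solution is unique modulo lcm(26, 42757, 507) = 256542.

174759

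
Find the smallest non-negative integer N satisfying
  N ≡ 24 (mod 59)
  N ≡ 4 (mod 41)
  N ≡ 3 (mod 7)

2915

From N ≡ 24 (mod 59) write N = 24 + 59t. Substituting into N ≡ 4 (mod 41) gives 59t ≡ 21 (mod 41), and since 18⁻¹ ≡ 16 (mod 41), t ≡ 8. Hence N ≡ 24 + 59·8 = 496 (mod 2419).
From N ≡ 496 (mod 2419) write N = 496 + 2419t. Substituting into N ≡ 3 (mod 7) gives 2419t ≡ 4 (mod 7), and since 4⁻¹ ≡ 2 (mod 7), t ≡ 1. Hence N ≡ 496 + 2419·1 = 2915 (mod 16933).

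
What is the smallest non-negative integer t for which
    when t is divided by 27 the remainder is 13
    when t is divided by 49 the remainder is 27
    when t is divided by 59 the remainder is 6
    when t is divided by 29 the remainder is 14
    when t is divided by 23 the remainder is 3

3316396

From t ≡ 13 (mod 27) write t = 13 + 27s. Substituting into t ≡ 27 (mod 49) gives 27s ≡ 14 (mod 49), and since 27⁻¹ ≡ 20 (mod 49), s ≡ 35. Hence t ≡ 13 + 27·35 = 958 (mod 1323).
From t ≡ 958 (mod 1323) write t = 958 + 1323s. Substituting into t ≡ 6 (mod 59) gives 1323s ≡ 51 (mod 59), and since 25⁻¹ ≡ 26 (mod 59), s ≡ 28. Hence t ≡ 958 + 1323·28 = 38002 (mod 78057).
From t ≡ 38002 (mod 78057) write t = 38002 + 78057s. Substituting into t ≡ 14 (mod 29) gives 78057s ≡ 2 (mod 29), and since 18⁻¹ ≡ 21 (mod 29), s ≡ 13. Hence t ≡ 38002 + 78057·13 = 1052743 (mod 2263653).
From t ≡ 1052743 (mod 2263653) write t = 1052743 + 2263653s. Substituting into t ≡ 3 (mod 23) gives 2263653s ≡ 16 (mod 23), and since 16⁻¹ ≡ 13 (mod 23), s ≡ 1. Hence t ≡ 1052743 + 2263653·1 = 3316396 (mod 52064019).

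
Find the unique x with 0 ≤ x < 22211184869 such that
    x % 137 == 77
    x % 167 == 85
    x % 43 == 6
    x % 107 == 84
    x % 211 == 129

The moduli are pairwise coprime; N = 137·167·43·107·211 = 22211184869.
N/137 = 162125437; 162125437 ≡ 48 (mod 137); 48·20 ≡ 1, so inverse 20.
N/167 = 133001107; 133001107 ≡ 136 (mod 167); 136·70 ≡ 1, so inverse 70.
N/43 = 516539183; 516539183 ≡ 6 (mod 43); 6·36 ≡ 1, so inverse 36.
N/107 = 207581167; 207581167 ≡ 97 (mod 107); 97·32 ≡ 1, so inverse 32.
N/211 = 105266279; 105266279 ≡ 67 (mod 211); 67·63 ≡ 1, so inverse 63.
x ≡ 77·162125437·20 + 85·133001107·70 + 6·516539183·36 + 84·207581167·32 + 129·105266279·63 = 2566079449487.
2566079449487 mod 22211184869 = 11793189552.

11793189552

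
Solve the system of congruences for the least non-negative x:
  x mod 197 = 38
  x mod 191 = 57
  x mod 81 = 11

1888283

The moduli are pairwise coprime; N = 197·191·81 = 3047787.
N/197 = 15471; 15471 ≡ 105 (mod 197); 105·182 ≡ 1, so inverse 182.
N/191 = 15957; 15957 ≡ 104 (mod 191); 104·90 ≡ 1, so inverse 90.
N/81 = 37627; 37627 ≡ 43 (mod 81); 43·49 ≡ 1, so inverse 49.
x ≡ 38·15471·182 + 57·15957·90 + 11·37627·49 = 209137799.
209137799 mod 3047787 = 1888283.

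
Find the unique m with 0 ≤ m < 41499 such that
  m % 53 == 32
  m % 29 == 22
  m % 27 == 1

1675

The moduli are pairwise coprime; N = 53·29·27 = 41499.
N/53 = 783; 783 ≡ 41 (mod 53); 41·22 ≡ 1, so inverse 22.
N/29 = 1431; 1431 ≡ 10 (mod 29); 10·3 ≡ 1, so inverse 3.
N/27 = 1537; 1537 ≡ 25 (mod 27); 25·13 ≡ 1, so inverse 13.
m ≡ 32·783·22 + 22·1431·3 + 1·1537·13 = 665659.
665659 mod 41499 = 1675.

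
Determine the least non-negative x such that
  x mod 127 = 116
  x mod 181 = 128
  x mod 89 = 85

The moduli are pairwise coprime; N = 127·181·89 = 2045843.
N/127 = 16109; 16109 ≡ 107 (mod 127); 107·19 ≡ 1, so inverse 19.
N/181 = 11303; 11303 ≡ 81 (mod 181); 81·38 ≡ 1, so inverse 38.
N/89 = 22987; 22987 ≡ 25 (mod 89); 25·57 ≡ 1, so inverse 57.
x ≡ 116·16109·19 + 128·11303·38 + 85·22987·57 = 201854043.
201854043 mod 2045843 = 1361429.

1361429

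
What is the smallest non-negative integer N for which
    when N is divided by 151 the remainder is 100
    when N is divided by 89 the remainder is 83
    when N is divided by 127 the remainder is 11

From N ≡ 100 (mod 151) write N = 100 + 151t. Substituting into N ≡ 83 (mod 89) gives 151t ≡ 72 (mod 89), and since 62⁻¹ ≡ 56 (mod 89), t ≡ 27. Hence N ≡ 100 + 151·27 = 4177 (mod 13439).
From N ≡ 4177 (mod 13439) write N = 4177 + 13439t. Substituting into N ≡ 11 (mod 127) gives 13439t ≡ 25 (mod 127), and since 104⁻¹ ≡ 11 (mod 127), t ≡ 21. Hence N ≡ 4177 + 13439·21 = 286396 (mod 1706753).

286396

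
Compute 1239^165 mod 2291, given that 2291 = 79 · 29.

1279

Mod 79: 1239 ≡ 54; by Fermat, exponent reduces to 165 mod 78 = 9; 54^9 ≡ 15 (mod 79).
Mod 29: 1239 ≡ 21; by Fermat, exponent reduces to 165 mod 28 = 25; 21^25 ≡ 3 (mod 29).
Combine by CRT: x ≡ 15 (mod 79), x ≡ 3 (mod 29) ⇒ x ≡ 1279 (mod 2291).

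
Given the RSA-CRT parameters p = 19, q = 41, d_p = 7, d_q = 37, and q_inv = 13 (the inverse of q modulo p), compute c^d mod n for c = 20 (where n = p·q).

m₁ = c^(d_p) mod p: c ≡ 1 (mod 19), and 1^7 mod 19 = 1.
m₂ = c^(d_q) mod q: c ≡ 20 (mod 41), and 20^37 mod 41 = 33.
h = q_inv·(m₁ − m₂) mod p = 13·(1 − 33) mod 19 = 2.
m = m₂ + h·q = 33 + 2·41 = 115.

115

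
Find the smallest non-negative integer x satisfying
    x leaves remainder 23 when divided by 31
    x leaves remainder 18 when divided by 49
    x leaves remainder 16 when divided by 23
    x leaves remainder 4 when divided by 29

92775

The moduli are pairwise coprime; N = 31·49·23·29 = 1013173.
N/31 = 32683; 32683 ≡ 9 (mod 31); 9·7 ≡ 1, so inverse 7.
N/49 = 20677; 20677 ≡ 48 (mod 49); 48·48 ≡ 1, so inverse 48.
N/23 = 44051; 44051 ≡ 6 (mod 23); 6·4 ≡ 1, so inverse 4.
N/29 = 34937; 34937 ≡ 21 (mod 29); 21·18 ≡ 1, so inverse 18.
x ≡ 23·32683·7 + 18·20677·48 + 16·44051·4 + 4·34937·18 = 28461619.
28461619 mod 1013173 = 92775.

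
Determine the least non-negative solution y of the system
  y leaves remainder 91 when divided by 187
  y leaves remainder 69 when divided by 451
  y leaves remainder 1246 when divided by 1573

1047291

gcd(187, 451) = 11 and 11 | (69 − 91), so the pair is consistent; merging gives y ≡ 4579 (mod 7667), where 7667 = lcm(187, 451).
gcd(7667, 1573) = 11 and 11 | (1246 − 4579), so the pair is consistent; merging gives y ≡ 1047291 (mod 1096381), where 1096381 = lcm(7667, 1573).
The solution is unique modulo lcm(187, 451, 1573) = 1096381.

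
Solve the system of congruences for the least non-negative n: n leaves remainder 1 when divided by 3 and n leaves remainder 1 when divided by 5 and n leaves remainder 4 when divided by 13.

Combine the congruences pairwise.
From n ≡ 1 (mod 3) write n = 1 + 3t. Substituting into n ≡ 1 (mod 5) gives 3t ≡ 0 (mod 5), and since 3⁻¹ ≡ 2 (mod 5), t ≡ 0. Hence n ≡ 1 + 3·0 = 1 (mod 15).
From n ≡ 1 (mod 15) write n = 1 + 15t. Substituting into n ≡ 4 (mod 13) gives 15t ≡ 3 (mod 13), and since 2⁻¹ ≡ 7 (mod 13), t ≡ 8. Hence n ≡ 1 + 15·8 = 121 (mod 195).

121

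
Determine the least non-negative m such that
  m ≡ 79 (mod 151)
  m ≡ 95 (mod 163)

8082

Combine the congruences pairwise.
From m ≡ 79 (mod 151) write m = 79 + 151t. Substituting into m ≡ 95 (mod 163) gives 151t ≡ 16 (mod 163), and since 151⁻¹ ≡ 95 (mod 163), t ≡ 53. Hence m ≡ 79 + 151·53 = 8082 (mod 24613).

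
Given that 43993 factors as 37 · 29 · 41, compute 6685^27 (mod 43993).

9804

Mod 37: 6685 ≡ 25; 25^27 ≡ 36 (mod 37).
Mod 29: 6685 ≡ 15; 15^27 ≡ 2 (mod 29).
Mod 41: 6685 ≡ 2; 2^27 ≡ 5 (mod 41).
Combine by CRT: x ≡ 36 (mod 37), x ≡ 2 (mod 29), x ≡ 5 (mod 41) ⇒ x ≡ 9804 (mod 43993).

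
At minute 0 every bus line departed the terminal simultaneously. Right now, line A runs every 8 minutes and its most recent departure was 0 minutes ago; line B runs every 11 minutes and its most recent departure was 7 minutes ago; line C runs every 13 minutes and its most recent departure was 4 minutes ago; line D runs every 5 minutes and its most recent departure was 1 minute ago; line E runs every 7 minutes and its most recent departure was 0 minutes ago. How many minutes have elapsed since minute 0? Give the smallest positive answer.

18256

The moduli are pairwise coprime; N = 8·11·13·5·7 = 40040.
N/8 = 5005; 5005 ≡ 5 (mod 8); 5·5 ≡ 1, so inverse 5.
N/11 = 3640; 3640 ≡ 10 (mod 11); 10·10 ≡ 1, so inverse 10.
N/13 = 3080; 3080 ≡ 12 (mod 13); 12·12 ≡ 1, so inverse 12.
N/5 = 8008; 8008 ≡ 3 (mod 5); 3·2 ≡ 1, so inverse 2.
N/7 = 5720; 5720 ≡ 1 (mod 7), inverse 1.
t ≡ 0·5005·5 + 7·3640·10 + 4·3080·12 + 1·8008·2 + 0·5720·1 = 418656.
418656 mod 40040 = 18256.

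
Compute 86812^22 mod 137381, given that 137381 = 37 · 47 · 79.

Mod 37: 86812 ≡ 10; 10^22 ≡ 10 (mod 37).
Mod 47: 86812 ≡ 3; 3^22 ≡ 16 (mod 47).
Mod 79: 86812 ≡ 70; 70^22 ≡ 73 (mod 79).
Combine by CRT: x ≡ 10 (mod 37), x ≡ 16 (mod 47), x ≡ 73 (mod 79) ⇒ x ≡ 65722 (mod 137381).

65722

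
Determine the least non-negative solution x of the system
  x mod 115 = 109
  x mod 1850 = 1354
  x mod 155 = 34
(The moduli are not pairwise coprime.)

302904

gcd(115, 1850) = 5 and 5 | (1354 − 109), so the pair is consistent; merging gives x ≡ 5054 (mod 42550), where 42550 = lcm(115, 1850).
gcd(42550, 155) = 5 and 5 | (34 − 5054), so the pair is consistent; merging gives x ≡ 302904 (mod 1319050), where 1319050 = lcm(42550, 155).
The solution is unique modulo lcm(115, 1850, 155) = 1319050.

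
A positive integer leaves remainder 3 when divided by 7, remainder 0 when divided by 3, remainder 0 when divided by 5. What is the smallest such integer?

The moduli are pairwise coprime; N = 7·3·5 = 105.
N/7 = 15; 15 ≡ 1 (mod 7), inverse 1.
N/3 = 35; 35 ≡ 2 (mod 3); 2·2 ≡ 1, so inverse 2.
N/5 = 21; 21 ≡ 1 (mod 5), inverse 1.
x ≡ 3·15·1 + 0·35·2 + 0·21·1 = 45.
45 mod 105 = 45.

45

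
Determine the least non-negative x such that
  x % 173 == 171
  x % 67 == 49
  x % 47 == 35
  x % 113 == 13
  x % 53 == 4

2520623665

From x ≡ 171 (mod 173) write x = 171 + 173t. Substituting into x ≡ 49 (mod 67) gives 173t ≡ 12 (mod 67), and since 39⁻¹ ≡ 55 (mod 67), t ≡ 57. Hence x ≡ 171 + 173·57 = 10032 (mod 11591).
From x ≡ 10032 (mod 11591) write x = 10032 + 11591t. Substituting into x ≡ 35 (mod 47) gives 11591t ≡ 14 (mod 47), and since 29⁻¹ ≡ 13 (mod 47), t ≡ 41. Hence x ≡ 10032 + 11591·41 = 485263 (mod 544777).
From x ≡ 485263 (mod 544777) write x = 485263 + 544777t. Substituting into x ≡ 13 (mod 113) gives 544777t ≡ 85 (mod 113), and since 4⁻¹ ≡ 85 (mod 113), t ≡ 106. Hence x ≡ 485263 + 544777·106 = 58231625 (mod 61559801).
From x ≡ 58231625 (mod 61559801) write x = 58231625 + 61559801t. Substituting into x ≡ 4 (mod 53) gives 61559801t ≡ 9 (mod 53), and since 36⁻¹ ≡ 28 (mod 53), t ≡ 40. Hence x ≡ 58231625 + 61559801·40 = 2520623665 (mod 3262669453).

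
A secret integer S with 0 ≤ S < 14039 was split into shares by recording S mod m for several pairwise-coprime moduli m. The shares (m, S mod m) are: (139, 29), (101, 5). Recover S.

1419

Combine the congruences pairwise.
From S ≡ 29 (mod 139) write S = 29 + 139t. Substituting into S ≡ 5 (mod 101) gives 139t ≡ 77 (mod 101), and since 38⁻¹ ≡ 8 (mod 101), t ≡ 10. Hence S ≡ 29 + 139·10 = 1419 (mod 14039).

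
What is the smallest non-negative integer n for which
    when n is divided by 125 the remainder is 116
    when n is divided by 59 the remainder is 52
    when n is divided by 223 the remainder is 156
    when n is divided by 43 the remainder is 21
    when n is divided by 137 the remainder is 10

From n ≡ 116 (mod 125) write n = 116 + 125t. Substituting into n ≡ 52 (mod 59) gives 125t ≡ 54 (mod 59), and since 7⁻¹ ≡ 17 (mod 59), t ≡ 33. Hence n ≡ 116 + 125·33 = 4241 (mod 7375).
From n ≡ 4241 (mod 7375) write n = 4241 + 7375t. Substituting into n ≡ 156 (mod 223) gives 7375t ≡ 152 (mod 223), and since 16⁻¹ ≡ 14 (mod 223), t ≡ 121. Hence n ≡ 4241 + 7375·121 = 896616 (mod 1644625).
From n ≡ 896616 (mod 1644625) write n = 896616 + 1644625t. Substituting into n ≡ 21 (mod 43) gives 1644625t ≡ 41 (mod 43), and since 4⁻¹ ≡ 11 (mod 43), t ≡ 21. Hence n ≡ 896616 + 1644625·21 = 35433741 (mod 70718875).
From n ≡ 35433741 (mod 70718875) write n = 35433741 + 70718875t. Substituting into n ≡ 10 (mod 137) gives 70718875t ≡ 86 (mod 137), and since 23⁻¹ ≡ 6 (mod 137), t ≡ 105. Hence n ≡ 35433741 + 70718875·105 = 7460915616 (mod 9688485875).

7460915616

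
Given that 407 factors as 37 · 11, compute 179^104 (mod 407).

334

Mod 37: 179 ≡ 31; by Fermat, exponent reduces to 104 mod 36 = 32; 31^32 ≡ 1 (mod 37).
Mod 11: 179 ≡ 3; by Fermat, exponent reduces to 104 mod 10 = 4; 3^4 ≡ 4 (mod 11).
Combine by CRT: x ≡ 1 (mod 37), x ≡ 4 (mod 11) ⇒ x ≡ 334 (mod 407).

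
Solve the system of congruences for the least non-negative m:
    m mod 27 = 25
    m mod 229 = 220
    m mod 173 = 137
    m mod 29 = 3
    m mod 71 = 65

1099835008

The moduli are pairwise coprime; N = 27·229·173·29·71 = 2202427881.
N/27 = 81571403; 81571403 ≡ 2 (mod 27); 2·14 ≡ 1, so inverse 14.
N/229 = 9617589; 9617589 ≡ 47 (mod 229); 47·39 ≡ 1, so inverse 39.
N/173 = 12730797; 12730797 ≡ 73 (mod 173); 73·64 ≡ 1, so inverse 64.
N/29 = 75945789; 75945789 ≡ 9 (mod 29); 9·13 ≡ 1, so inverse 13.
N/71 = 31020111; 31020111 ≡ 69 (mod 71); 69·35 ≡ 1, so inverse 35.
m ≡ 25·81571403·14 + 220·9617589·39 + 137·12730797·64 + 3·75945789·13 + 65·31020111·35 = 296225171062.
296225171062 mod 2202427881 = 1099835008.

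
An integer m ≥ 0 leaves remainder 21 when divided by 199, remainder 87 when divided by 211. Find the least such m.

19921

From m ≡ 21 (mod 199) write m = 21 + 199t. Substituting into m ≡ 87 (mod 211) gives 199t ≡ 66 (mod 211), and since 199⁻¹ ≡ 123 (mod 211), t ≡ 100. Hence m ≡ 21 + 199·100 = 19921 (mod 41989).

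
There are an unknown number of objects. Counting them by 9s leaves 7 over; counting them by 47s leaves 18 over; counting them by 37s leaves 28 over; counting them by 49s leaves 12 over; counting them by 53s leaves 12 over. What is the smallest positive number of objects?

184399

From N ≡ 7 (mod 9) write N = 7 + 9t. Substituting into N ≡ 18 (mod 47) gives 9t ≡ 11 (mod 47), and since 9⁻¹ ≡ 21 (mod 47), t ≡ 43. Hence N ≡ 7 + 9·43 = 394 (mod 423).
From N ≡ 394 (mod 423) write N = 394 + 423t. Substituting into N ≡ 28 (mod 37) gives 423t ≡ 4 (mod 37), and since 16⁻¹ ≡ 7 (mod 37), t ≡ 28. Hence N ≡ 394 + 423·28 = 12238 (mod 15651).
From N ≡ 12238 (mod 15651) write N = 12238 + 15651t. Substituting into N ≡ 12 (mod 49) gives 15651t ≡ 24 (mod 49), and since 20⁻¹ ≡ 27 (mod 49), t ≡ 11. Hence N ≡ 12238 + 15651·11 = 184399 (mod 766899).
From N ≡ 184399 (mod 766899) write N = 184399 + 766899t. Substituting into N ≡ 12 (mod 53) gives 766899t ≡ 0 (mod 53), and since 42⁻¹ ≡ 24 (mod 53), t ≡ 0. Hence N ≡ 184399 + 766899·0 = 184399 (mod 40645647).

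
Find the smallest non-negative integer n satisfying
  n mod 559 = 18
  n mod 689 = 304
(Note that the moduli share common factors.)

Combine the congruences pairwise.
gcd(559, 689) = 13 and 13 | (304 − 18), so the pair is consistent; merging gives n ≡ 10639 (mod 29627), where 29627 = lcm(559, 689).
The solution is unique modulo lcm(559, 689) = 29627.

10639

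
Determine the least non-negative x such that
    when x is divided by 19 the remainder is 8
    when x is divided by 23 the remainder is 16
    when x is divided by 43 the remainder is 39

6962

The moduli are pairwise coprime; N = 19·23·43 = 18791.
N/19 = 989; 989 ≡ 1 (mod 19), inverse 1.
N/23 = 817; 817 ≡ 12 (mod 23); 12·2 ≡ 1, so inverse 2.
N/43 = 437; 437 ≡ 7 (mod 43); 7·37 ≡ 1, so inverse 37.
x ≡ 8·989·1 + 16·817·2 + 39·437·37 = 664647.
664647 mod 18791 = 6962.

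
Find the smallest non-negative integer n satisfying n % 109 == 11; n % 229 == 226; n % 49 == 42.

The moduli are pairwise coprime; M = 109·229·49 = 1223089.
M/109 = 11221; 11221 ≡ 103 (mod 109); 103·18 ≡ 1, so inverse 18.
M/229 = 5341; 5341 ≡ 74 (mod 229); 74·65 ≡ 1, so inverse 65.
M/49 = 24961; 24961 ≡ 20 (mod 49); 20·27 ≡ 1, so inverse 27.
n ≡ 11·11221·18 + 226·5341·65 + 42·24961·27 = 108986822.
108986822 mod 1223089 = 131901.

131901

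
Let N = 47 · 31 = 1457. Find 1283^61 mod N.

74

Mod 47: 1283 ≡ 14; by Fermat, exponent reduces to 61 mod 46 = 15; 14^15 ≡ 27 (mod 47).
Mod 31: 1283 ≡ 12; by Fermat, exponent reduces to 61 mod 30 = 1; 12^1 ≡ 12 (mod 31).
Combine by CRT: x ≡ 27 (mod 47), x ≡ 12 (mod 31) ⇒ x ≡ 74 (mod 1457).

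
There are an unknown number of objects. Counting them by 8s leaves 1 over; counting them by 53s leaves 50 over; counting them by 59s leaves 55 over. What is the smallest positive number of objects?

From N ≡ 1 (mod 8) write N = 1 + 8t. Substituting into N ≡ 50 (mod 53) gives 8t ≡ 49 (mod 53), and since 8⁻¹ ≡ 20 (mod 53), t ≡ 26. Hence N ≡ 1 + 8·26 = 209 (mod 424).
From N ≡ 209 (mod 424) write N = 209 + 424t. Substituting into N ≡ 55 (mod 59) gives 424t ≡ 23 (mod 59), and since 11⁻¹ ≡ 43 (mod 59), t ≡ 45. Hence N ≡ 209 + 424·45 = 19289 (mod 25016).

19289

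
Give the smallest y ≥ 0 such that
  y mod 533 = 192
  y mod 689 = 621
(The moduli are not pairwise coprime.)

19913

Combine the congruences pairwise.
gcd(533, 689) = 13 and 13 | (621 − 192), so the pair is consistent; merging gives y ≡ 19913 (mod 28249), where 28249 = lcm(533, 689).
The solution is unique modulo lcm(533, 689) = 28249.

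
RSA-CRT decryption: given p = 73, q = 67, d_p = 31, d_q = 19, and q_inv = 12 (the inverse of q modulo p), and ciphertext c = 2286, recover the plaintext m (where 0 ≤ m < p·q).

m₁ = c^(d_p) mod p: c ≡ 23 (mod 73), and 23^31 mod 73 = 61.
m₂ = c^(d_q) mod q: c ≡ 8 (mod 67), and 8^19 mod 67 = 53.
h = q_inv·(m₁ − m₂) mod p = 12·(61 − 53) mod 73 = 23.
m = m₂ + h·q = 53 + 23·67 = 1594.

1594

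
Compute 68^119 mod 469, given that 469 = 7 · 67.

269

Mod 7: 68 ≡ 5; by Fermat, exponent reduces to 119 mod 6 = 5; 5^5 ≡ 3 (mod 7).
Mod 67: 68 ≡ 1; by Fermat, exponent reduces to 119 mod 66 = 53; 1^53 ≡ 1 (mod 67).
Combine by CRT: x ≡ 3 (mod 7), x ≡ 1 (mod 67) ⇒ x ≡ 269 (mod 469).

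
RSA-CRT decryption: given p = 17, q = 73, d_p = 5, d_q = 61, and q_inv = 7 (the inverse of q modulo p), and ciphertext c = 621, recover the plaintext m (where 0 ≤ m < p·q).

807

m₁ = c^(d_p) mod p: c ≡ 9 (mod 17), and 9^5 mod 17 = 8.
m₂ = c^(d_q) mod q: c ≡ 37 (mod 73), and 37^61 mod 73 = 4.
h = q_inv·(m₁ − m₂) mod p = 7·(8 − 4) mod 17 = 11.
m = m₂ + h·q = 4 + 11·73 = 807.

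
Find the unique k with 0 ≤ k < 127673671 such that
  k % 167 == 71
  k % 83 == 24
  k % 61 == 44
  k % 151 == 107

The moduli are pairwise coprime; N = 167·83·61·151 = 127673671.
N/167 = 764513; 764513 ≡ 154 (mod 167); 154·77 ≡ 1, so inverse 77.
N/83 = 1538237; 1538237 ≡ 81 (mod 83); 81·41 ≡ 1, so inverse 41.
N/61 = 2093011; 2093011 ≡ 40 (mod 61); 40·29 ≡ 1, so inverse 29.
N/151 = 845521; 845521 ≡ 72 (mod 151); 72·86 ≡ 1, so inverse 86.
k ≡ 71·764513·77 + 24·1538237·41 + 44·2093011·29 + 107·845521·86 = 16144384057.
16144384057 mod 127673671 = 57501511.

57501511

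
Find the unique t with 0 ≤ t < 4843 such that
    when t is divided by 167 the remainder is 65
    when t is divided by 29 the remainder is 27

3739

From t ≡ 65 (mod 167) write t = 65 + 167s. Substituting into t ≡ 27 (mod 29) gives 167s ≡ 20 (mod 29), and since 22⁻¹ ≡ 4 (mod 29), s ≡ 22. Hence t ≡ 65 + 167·22 = 3739 (mod 4843).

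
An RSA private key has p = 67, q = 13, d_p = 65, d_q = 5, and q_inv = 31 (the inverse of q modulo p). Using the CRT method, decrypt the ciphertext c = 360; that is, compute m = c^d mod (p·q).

m₁ = c^(d_p) mod p: c ≡ 25 (mod 67), and 25^65 mod 67 = 59.
m₂ = c^(d_q) mod q: c ≡ 9 (mod 13), and 9^5 mod 13 = 3.
h = q_inv·(m₁ − m₂) mod p = 31·(59 − 3) mod 67 = 61.
m = m₂ + h·q = 3 + 61·13 = 796.

796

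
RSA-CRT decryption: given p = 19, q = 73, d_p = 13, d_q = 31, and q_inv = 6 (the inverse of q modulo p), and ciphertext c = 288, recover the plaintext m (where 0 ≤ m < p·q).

m₁ = c^(d_p) mod p: c ≡ 3 (mod 19), and 3^13 mod 19 = 14.
m₂ = c^(d_q) mod q: c ≡ 69 (mod 73), and 69^31 mod 73 = 36.
h = q_inv·(m₁ − m₂) mod p = 6·(14 − 36) mod 19 = 1.
m = m₂ + h·q = 36 + 1·73 = 109.

109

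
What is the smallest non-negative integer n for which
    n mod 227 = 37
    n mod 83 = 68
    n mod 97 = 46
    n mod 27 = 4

26194702

The moduli are pairwise coprime; M = 227·83·97·27 = 49344579.
M/227 = 217377; 217377 ≡ 138 (mod 227); 138·51 ≡ 1, so inverse 51.
M/83 = 594513; 594513 ≡ 67 (mod 83); 67·57 ≡ 1, so inverse 57.
M/97 = 508707; 508707 ≡ 39 (mod 97); 39·5 ≡ 1, so inverse 5.
M/27 = 1827577; 1827577 ≡ 1 (mod 27), inverse 1.
n ≡ 37·217377·51 + 68·594513·57 + 46·508707·5 + 4·1827577·1 = 2838835705.
2838835705 mod 49344579 = 26194702.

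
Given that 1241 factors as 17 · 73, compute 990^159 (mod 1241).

795

Mod 17: 990 ≡ 4; by Fermat, exponent reduces to 159 mod 16 = 15; 4^15 ≡ 13 (mod 17).
Mod 73: 990 ≡ 41; by Fermat, exponent reduces to 159 mod 72 = 15; 41^15 ≡ 65 (mod 73).
Combine by CRT: x ≡ 13 (mod 17), x ≡ 65 (mod 73) ⇒ x ≡ 795 (mod 1241).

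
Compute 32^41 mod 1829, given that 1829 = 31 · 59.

1117

Mod 31: 32 ≡ 1; by Fermat, exponent reduces to 41 mod 30 = 11; 1^11 ≡ 1 (mod 31).
Mod 59: 32 ≡ 32; 32^41 ≡ 55 (mod 59).
Combine by CRT: x ≡ 1 (mod 31), x ≡ 55 (mod 59) ⇒ x ≡ 1117 (mod 1829).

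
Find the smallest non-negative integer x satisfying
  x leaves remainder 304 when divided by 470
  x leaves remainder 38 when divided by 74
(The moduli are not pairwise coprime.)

gcd(470, 74) = 2 and 2 | (38 − 304), so the pair is consistent; merging gives x ≡ 2184 (mod 17390), where 17390 = lcm(470, 74).
The solution is unique modulo lcm(470, 74) = 17390.

2184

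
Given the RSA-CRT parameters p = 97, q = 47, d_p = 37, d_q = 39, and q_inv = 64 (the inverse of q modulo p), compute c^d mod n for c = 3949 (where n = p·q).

4513

m₁ = c^(d_p) mod p: c ≡ 69 (mod 97), and 69^37 mod 97 = 51.
m₂ = c^(d_q) mod q: c ≡ 1 (mod 47), and 1^39 mod 47 = 1.
h = q_inv·(m₁ − m₂) mod p = 64·(51 − 1) mod 97 = 96.
m = m₂ + h·q = 1 + 96·47 = 4513.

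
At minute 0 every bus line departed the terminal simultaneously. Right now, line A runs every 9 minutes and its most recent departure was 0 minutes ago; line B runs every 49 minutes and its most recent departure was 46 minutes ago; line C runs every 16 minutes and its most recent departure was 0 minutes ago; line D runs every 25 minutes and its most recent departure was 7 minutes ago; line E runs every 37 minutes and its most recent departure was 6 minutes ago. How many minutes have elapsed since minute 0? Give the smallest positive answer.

The moduli are pairwise coprime; N = 9·49·16·25·37 = 6526800.
N/9 = 725200; 725200 ≡ 7 (mod 9); 7·4 ≡ 1, so inverse 4.
N/49 = 133200; 133200 ≡ 18 (mod 49); 18·30 ≡ 1, so inverse 30.
N/16 = 407925; 407925 ≡ 5 (mod 16); 5·13 ≡ 1, so inverse 13.
N/25 = 261072; 261072 ≡ 22 (mod 25); 22·8 ≡ 1, so inverse 8.
N/37 = 176400; 176400 ≡ 21 (mod 37); 21·30 ≡ 1, so inverse 30.
t ≡ 0·725200·4 + 46·133200·30 + 0·407925·13 + 7·261072·8 + 6·176400·30 = 230188032.
230188032 mod 6526800 = 1750032.

1750032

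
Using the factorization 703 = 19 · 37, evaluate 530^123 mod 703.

121

Mod 19: 530 ≡ 17; by Fermat, exponent reduces to 123 mod 18 = 15; 17^15 ≡ 7 (mod 19).
Mod 37: 530 ≡ 12; by Fermat, exponent reduces to 123 mod 36 = 15; 12^15 ≡ 10 (mod 37).
Combine by CRT: x ≡ 7 (mod 19), x ≡ 10 (mod 37) ⇒ x ≡ 121 (mod 703).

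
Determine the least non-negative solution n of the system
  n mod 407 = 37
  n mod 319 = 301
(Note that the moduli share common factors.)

1258

gcd(407, 319) = 11 and 11 | (301 − 37), so the pair is consistent; merging gives n ≡ 1258 (mod 11803), where 11803 = lcm(407, 319).
The solution is unique modulo lcm(407, 319) = 11803.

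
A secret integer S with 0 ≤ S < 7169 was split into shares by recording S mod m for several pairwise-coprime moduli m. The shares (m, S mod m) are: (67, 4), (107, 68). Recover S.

5632

Combine the congruences pairwise.
From S ≡ 4 (mod 67) write S = 4 + 67t. Substituting into S ≡ 68 (mod 107) gives 67t ≡ 64 (mod 107), and since 67⁻¹ ≡ 8 (mod 107), t ≡ 84. Hence S ≡ 4 + 67·84 = 5632 (mod 7169).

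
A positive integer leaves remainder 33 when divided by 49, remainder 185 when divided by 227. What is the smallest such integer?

From n ≡ 33 (mod 49) write n = 33 + 49t. Substituting into n ≡ 185 (mod 227) gives 49t ≡ 152 (mod 227), and since 49⁻¹ ≡ 139 (mod 227), t ≡ 17. Hence n ≡ 33 + 49·17 = 866 (mod 11123).

866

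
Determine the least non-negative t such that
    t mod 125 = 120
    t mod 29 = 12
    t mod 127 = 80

81995

The moduli are pairwise coprime; N = 125·29·127 = 460375.
N/125 = 3683; 3683 ≡ 58 (mod 125); 58·97 ≡ 1, so inverse 97.
N/29 = 15875; 15875 ≡ 12 (mod 29); 12·17 ≡ 1, so inverse 17.
N/127 = 3625; 3625 ≡ 69 (mod 127); 69·81 ≡ 1, so inverse 81.
t ≡ 120·3683·97 + 12·15875·17 + 80·3625·81 = 69598620.
69598620 mod 460375 = 81995.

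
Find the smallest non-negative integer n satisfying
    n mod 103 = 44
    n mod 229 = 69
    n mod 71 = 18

The moduli are pairwise coprime; M = 103·229·71 = 1674677.
M/103 = 16259; 16259 ≡ 88 (mod 103); 88·48 ≡ 1, so inverse 48.
M/229 = 7313; 7313 ≡ 214 (mod 229); 214·61 ≡ 1, so inverse 61.
M/71 = 23587; 23587 ≡ 15 (mod 71); 15·19 ≡ 1, so inverse 19.
n ≡ 44·16259·48 + 69·7313·61 + 18·23587·19 = 73186179.
73186179 mod 1674677 = 1175068.

1175068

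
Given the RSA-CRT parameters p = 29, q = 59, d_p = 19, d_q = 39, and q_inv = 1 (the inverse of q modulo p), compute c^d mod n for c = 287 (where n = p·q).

m₁ = c^(d_p) mod p: c ≡ 26 (mod 29), and 26^19 mod 29 = 11.
m₂ = c^(d_q) mod q: c ≡ 51 (mod 59), and 51^39 mod 59 = 57.
h = q_inv·(m₁ − m₂) mod p = 1·(11 − 57) mod 29 = 12.
m = m₂ + h·q = 57 + 12·59 = 765.

765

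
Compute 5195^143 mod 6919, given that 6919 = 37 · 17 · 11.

4075

Mod 37: 5195 ≡ 15; by Fermat, exponent reduces to 143 mod 36 = 35; 15^35 ≡ 5 (mod 37).
Mod 17: 5195 ≡ 10; by Fermat, exponent reduces to 143 mod 16 = 15; 10^15 ≡ 12 (mod 17).
Mod 11: 5195 ≡ 3; by Fermat, exponent reduces to 143 mod 10 = 3; 3^3 ≡ 5 (mod 11).
Combine by CRT: x ≡ 5 (mod 37), x ≡ 12 (mod 17), x ≡ 5 (mod 11) ⇒ x ≡ 4075 (mod 6919).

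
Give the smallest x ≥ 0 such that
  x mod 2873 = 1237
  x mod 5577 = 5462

Combine the congruences pairwise.
gcd(2873, 5577) = 169 and 169 | (5462 − 1237), so the pair is consistent; merging gives x ≡ 50078 (mod 94809), where 94809 = lcm(2873, 5577).
The solution is unique modulo lcm(2873, 5577) = 94809.

50078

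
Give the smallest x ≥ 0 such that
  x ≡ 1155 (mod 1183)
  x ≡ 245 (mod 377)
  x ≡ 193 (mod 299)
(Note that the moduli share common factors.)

306369

Combine the congruences pairwise.
gcd(1183, 377) = 13 and 13 | (245 − 1155), so the pair is consistent; merging gives x ≡ 31913 (mod 34307), where 34307 = lcm(1183, 377).
gcd(34307, 299) = 13 and 13 | (193 − 31913), so the pair is consistent; merging gives x ≡ 306369 (mod 789061), where 789061 = lcm(34307, 299).
The solution is unique modulo lcm(1183, 377, 299) = 789061.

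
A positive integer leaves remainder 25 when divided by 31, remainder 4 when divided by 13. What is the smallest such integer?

From N ≡ 25 (mod 31) write N = 25 + 31t. Substituting into N ≡ 4 (mod 13) gives 31t ≡ 5 (mod 13), and since 5⁻¹ ≡ 8 (mod 13), t ≡ 1. Hence N ≡ 25 + 31·1 = 56 (mod 403).

56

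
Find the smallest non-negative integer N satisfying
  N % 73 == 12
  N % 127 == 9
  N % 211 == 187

1315983

The moduli are pairwise coprime; M = 73·127·211 = 1956181.
M/73 = 26797; 26797 ≡ 6 (mod 73); 6·61 ≡ 1, so inverse 61.
M/127 = 15403; 15403 ≡ 36 (mod 127); 36·60 ≡ 1, so inverse 60.
M/211 = 9271; 9271 ≡ 198 (mod 211); 198·146 ≡ 1, so inverse 146.
N ≡ 12·26797·61 + 9·15403·60 + 187·9271·146 = 281049866.
281049866 mod 1956181 = 1315983.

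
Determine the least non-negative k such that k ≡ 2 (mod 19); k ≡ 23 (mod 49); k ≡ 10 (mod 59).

35646

From k ≡ 2 (mod 19) write k = 2 + 19t. Substituting into k ≡ 23 (mod 49) gives 19t ≡ 21 (mod 49), and since 19⁻¹ ≡ 31 (mod 49), t ≡ 14. Hence k ≡ 2 + 19·14 = 268 (mod 931).
From k ≡ 268 (mod 931) write k = 268 + 931t. Substituting into k ≡ 10 (mod 59) gives 931t ≡ 37 (mod 59), and since 46⁻¹ ≡ 9 (mod 59), t ≡ 38. Hence k ≡ 268 + 931·38 = 35646 (mod 54929).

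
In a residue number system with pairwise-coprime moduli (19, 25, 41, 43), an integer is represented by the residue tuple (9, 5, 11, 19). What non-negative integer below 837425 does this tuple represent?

The moduli are pairwise coprime; N = 19·25·41·43 = 837425.
N/19 = 44075; 44075 ≡ 14 (mod 19); 14·15 ≡ 1, so inverse 15.
N/25 = 33497; 33497 ≡ 22 (mod 25); 22·8 ≡ 1, so inverse 8.
N/41 = 20425; 20425 ≡ 7 (mod 41); 7·6 ≡ 1, so inverse 6.
N/43 = 19475; 19475 ≡ 39 (mod 43); 39·32 ≡ 1, so inverse 32.
x ≡ 9·44075·15 + 5·33497·8 + 11·20425·6 + 19·19475·32 = 20478855.
20478855 mod 837425 = 380655.

380655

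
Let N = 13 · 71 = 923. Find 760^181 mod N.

Mod 13: 760 ≡ 6; by Fermat, exponent reduces to 181 mod 12 = 1; 6^1 ≡ 6 (mod 13).
Mod 71: 760 ≡ 50; by Fermat, exponent reduces to 181 mod 70 = 41; 50^41 ≡ 38 (mod 71).
Combine by CRT: x ≡ 6 (mod 13), x ≡ 38 (mod 71) ⇒ x ≡ 890 (mod 923).

890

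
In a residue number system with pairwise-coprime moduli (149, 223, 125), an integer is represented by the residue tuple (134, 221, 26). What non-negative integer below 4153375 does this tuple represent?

The moduli are pairwise coprime; N = 149·223·125 = 4153375.
N/149 = 27875; 27875 ≡ 12 (mod 149); 12·87 ≡ 1, so inverse 87.
N/223 = 18625; 18625 ≡ 116 (mod 223); 116·25 ≡ 1, so inverse 25.
N/125 = 33227; 33227 ≡ 102 (mod 125); 102·38 ≡ 1, so inverse 38.
x ≡ 134·27875·87 + 221·18625·25 + 26·33227·38 = 460698151.
460698151 mod 4153375 = 3826901.

3826901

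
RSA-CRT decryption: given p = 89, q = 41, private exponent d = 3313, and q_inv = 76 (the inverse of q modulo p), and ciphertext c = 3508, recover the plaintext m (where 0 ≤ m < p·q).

482

d_p = d mod (p−1) = 3313 mod 88 = 57; d_q = d mod (q−1) = 33.
m₁ = c^(d_p) mod p: c ≡ 37 (mod 89), and 37^57 mod 89 = 37.
m₂ = c^(d_q) mod q: c ≡ 23 (mod 41), and 23^33 mod 41 = 31.
h = q_inv·(m₁ − m₂) mod p = 76·(37 − 31) mod 89 = 11.
m = m₂ + h·q = 31 + 11·41 = 482.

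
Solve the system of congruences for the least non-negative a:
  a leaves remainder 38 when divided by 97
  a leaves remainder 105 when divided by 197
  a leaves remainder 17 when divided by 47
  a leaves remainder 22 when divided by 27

The moduli are pairwise coprime; N = 97·197·47·27 = 24249321.
N/97 = 249993; 249993 ≡ 24 (mod 97); 24·93 ≡ 1, so inverse 93.
N/197 = 123093; 123093 ≡ 165 (mod 197); 165·80 ≡ 1, so inverse 80.
N/47 = 515943; 515943 ≡ 24 (mod 47); 24·2 ≡ 1, so inverse 2.
N/27 = 898123; 898123 ≡ 22 (mod 27); 22·16 ≡ 1, so inverse 16.
a ≡ 38·249993·93 + 105·123093·80 + 17·515943·2 + 22·898123·16 = 2251137820.
2251137820 mod 24249321 = 20200288.

20200288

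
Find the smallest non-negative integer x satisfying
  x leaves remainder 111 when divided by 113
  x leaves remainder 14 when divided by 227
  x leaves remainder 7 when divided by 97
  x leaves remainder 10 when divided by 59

48912839

Combine the congruences pairwise.
From x ≡ 111 (mod 113) write x = 111 + 113t. Substituting into x ≡ 14 (mod 227) gives 113t ≡ 130 (mod 227), and since 113⁻¹ ≡ 225 (mod 227), t ≡ 194. Hence x ≡ 111 + 113·194 = 22033 (mod 25651).
From x ≡ 22033 (mod 25651) write x = 22033 + 25651t. Substituting into x ≡ 7 (mod 97) gives 25651t ≡ 90 (mod 97), and since 43⁻¹ ≡ 88 (mod 97), t ≡ 63. Hence x ≡ 22033 + 25651·63 = 1638046 (mod 2488147).
From x ≡ 1638046 (mod 2488147) write x = 1638046 + 2488147t. Substituting into x ≡ 10 (mod 59) gives 2488147t ≡ 40 (mod 59), and since 58⁻¹ ≡ 58 (mod 59), t ≡ 19. Hence x ≡ 1638046 + 2488147·19 = 48912839 (mod 146800673).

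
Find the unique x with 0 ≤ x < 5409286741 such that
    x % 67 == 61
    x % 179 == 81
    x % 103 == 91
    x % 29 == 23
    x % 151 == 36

The moduli are pairwise coprime; N = 67·179·103·29·151 = 5409286741.
N/67 = 80735623; 80735623 ≡ 20 (mod 67); 20·57 ≡ 1, so inverse 57.
N/179 = 30219479; 30219479 ≡ 162 (mod 179); 162·21 ≡ 1, so inverse 21.
N/103 = 52517347; 52517347 ≡ 16 (mod 103); 16·58 ≡ 1, so inverse 58.
N/29 = 186527129; 186527129 ≡ 28 (mod 29); 28·28 ≡ 1, so inverse 28.
N/151 = 35823091; 35823091 ≡ 2 (mod 151); 2·76 ≡ 1, so inverse 76.
x ≡ 61·80735623·57 + 81·30219479·21 + 91·52517347·58 + 23·186527129·28 + 36·35823091·76 = 827443100468.
827443100468 mod 5409286741 = 5231515836.

5231515836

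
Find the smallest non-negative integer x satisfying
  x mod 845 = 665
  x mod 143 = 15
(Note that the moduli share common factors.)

5735

gcd(845, 143) = 13 and 13 | (15 − 665), so the pair is consistent; merging gives x ≡ 5735 (mod 9295), where 9295 = lcm(845, 143).
The solution is unique modulo lcm(845, 143) = 9295.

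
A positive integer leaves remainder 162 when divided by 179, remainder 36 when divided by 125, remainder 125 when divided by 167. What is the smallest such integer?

1312411

Combine the congruences pairwise.
From m ≡ 162 (mod 179) write m = 162 + 179t. Substituting into m ≡ 36 (mod 125) gives 179t ≡ 124 (mod 125), and since 54⁻¹ ≡ 44 (mod 125), t ≡ 81. Hence m ≡ 162 + 179·81 = 14661 (mod 22375).
From m ≡ 14661 (mod 22375) write m = 14661 + 22375t. Substituting into m ≡ 125 (mod 167) gives 22375t ≡ 160 (mod 167), and since 164⁻¹ ≡ 111 (mod 167), t ≡ 58. Hence m ≡ 14661 + 22375·58 = 1312411 (mod 3736625).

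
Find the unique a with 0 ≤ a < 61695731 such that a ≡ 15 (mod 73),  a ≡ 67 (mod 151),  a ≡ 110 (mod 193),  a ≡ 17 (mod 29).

From a ≡ 15 (mod 73) write a = 15 + 73t. Substituting into a ≡ 67 (mod 151) gives 73t ≡ 52 (mod 151), and since 73⁻¹ ≡ 60 (mod 151), t ≡ 100. Hence a ≡ 15 + 73·100 = 7315 (mod 11023).
From a ≡ 7315 (mod 11023) write a = 7315 + 11023t. Substituting into a ≡ 110 (mod 193) gives 11023t ≡ 129 (mod 193), and since 22⁻¹ ≡ 79 (mod 193), t ≡ 155. Hence a ≡ 7315 + 11023·155 = 1715880 (mod 2127439).
From a ≡ 1715880 (mod 2127439) write a = 1715880 + 2127439t. Substituting into a ≡ 17 (mod 29) gives 2127439t ≡ 9 (mod 29), and since 28⁻¹ ≡ 28 (mod 29), t ≡ 20. Hence a ≡ 1715880 + 2127439·20 = 44264660 (mod 61695731).

44264660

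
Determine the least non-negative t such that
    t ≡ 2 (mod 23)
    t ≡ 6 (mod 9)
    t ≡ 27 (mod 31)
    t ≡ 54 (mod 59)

The moduli are pairwise coprime; N = 23·9·31·59 = 378603.
N/23 = 16461; 16461 ≡ 16 (mod 23); 16·13 ≡ 1, so inverse 13.
N/9 = 42067; 42067 ≡ 1 (mod 9), inverse 1.
N/31 = 12213; 12213 ≡ 30 (mod 31); 30·30 ≡ 1, so inverse 30.
N/59 = 6417; 6417 ≡ 45 (mod 59); 45·21 ≡ 1, so inverse 21.
t ≡ 2·16461·13 + 6·42067·1 + 27·12213·30 + 54·6417·21 = 17849796.
17849796 mod 378603 = 55455.

55455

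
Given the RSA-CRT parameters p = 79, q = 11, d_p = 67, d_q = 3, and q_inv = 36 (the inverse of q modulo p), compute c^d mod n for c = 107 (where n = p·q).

m₁ = c^(d_p) mod p: c ≡ 28 (mod 79), and 28^67 mod 79 = 59.
m₂ = c^(d_q) mod q: c ≡ 8 (mod 11), and 8^3 mod 11 = 6.
h = q_inv·(m₁ − m₂) mod p = 36·(59 − 6) mod 79 = 12.
m = m₂ + h·q = 6 + 12·11 = 138.

138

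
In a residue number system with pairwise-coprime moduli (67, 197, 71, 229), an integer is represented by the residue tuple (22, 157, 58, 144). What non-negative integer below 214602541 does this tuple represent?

The moduli are pairwise coprime; N = 67·197·71·229 = 214602541.
N/67 = 3203023; 3203023 ≡ 21 (mod 67); 21·16 ≡ 1, so inverse 16.
N/197 = 1089353; 1089353 ≡ 140 (mod 197); 140·38 ≡ 1, so inverse 38.
N/71 = 3022571; 3022571 ≡ 30 (mod 71); 30·45 ≡ 1, so inverse 45.
N/229 = 937129; 937129 ≡ 61 (mod 229); 61·214 ≡ 1, so inverse 214.
x ≡ 22·3203023·16 + 157·1089353·38 + 58·3022571·45 + 144·937129·214 = 44394021668.
44394021668 mod 214602541 = 185898222.

185898222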